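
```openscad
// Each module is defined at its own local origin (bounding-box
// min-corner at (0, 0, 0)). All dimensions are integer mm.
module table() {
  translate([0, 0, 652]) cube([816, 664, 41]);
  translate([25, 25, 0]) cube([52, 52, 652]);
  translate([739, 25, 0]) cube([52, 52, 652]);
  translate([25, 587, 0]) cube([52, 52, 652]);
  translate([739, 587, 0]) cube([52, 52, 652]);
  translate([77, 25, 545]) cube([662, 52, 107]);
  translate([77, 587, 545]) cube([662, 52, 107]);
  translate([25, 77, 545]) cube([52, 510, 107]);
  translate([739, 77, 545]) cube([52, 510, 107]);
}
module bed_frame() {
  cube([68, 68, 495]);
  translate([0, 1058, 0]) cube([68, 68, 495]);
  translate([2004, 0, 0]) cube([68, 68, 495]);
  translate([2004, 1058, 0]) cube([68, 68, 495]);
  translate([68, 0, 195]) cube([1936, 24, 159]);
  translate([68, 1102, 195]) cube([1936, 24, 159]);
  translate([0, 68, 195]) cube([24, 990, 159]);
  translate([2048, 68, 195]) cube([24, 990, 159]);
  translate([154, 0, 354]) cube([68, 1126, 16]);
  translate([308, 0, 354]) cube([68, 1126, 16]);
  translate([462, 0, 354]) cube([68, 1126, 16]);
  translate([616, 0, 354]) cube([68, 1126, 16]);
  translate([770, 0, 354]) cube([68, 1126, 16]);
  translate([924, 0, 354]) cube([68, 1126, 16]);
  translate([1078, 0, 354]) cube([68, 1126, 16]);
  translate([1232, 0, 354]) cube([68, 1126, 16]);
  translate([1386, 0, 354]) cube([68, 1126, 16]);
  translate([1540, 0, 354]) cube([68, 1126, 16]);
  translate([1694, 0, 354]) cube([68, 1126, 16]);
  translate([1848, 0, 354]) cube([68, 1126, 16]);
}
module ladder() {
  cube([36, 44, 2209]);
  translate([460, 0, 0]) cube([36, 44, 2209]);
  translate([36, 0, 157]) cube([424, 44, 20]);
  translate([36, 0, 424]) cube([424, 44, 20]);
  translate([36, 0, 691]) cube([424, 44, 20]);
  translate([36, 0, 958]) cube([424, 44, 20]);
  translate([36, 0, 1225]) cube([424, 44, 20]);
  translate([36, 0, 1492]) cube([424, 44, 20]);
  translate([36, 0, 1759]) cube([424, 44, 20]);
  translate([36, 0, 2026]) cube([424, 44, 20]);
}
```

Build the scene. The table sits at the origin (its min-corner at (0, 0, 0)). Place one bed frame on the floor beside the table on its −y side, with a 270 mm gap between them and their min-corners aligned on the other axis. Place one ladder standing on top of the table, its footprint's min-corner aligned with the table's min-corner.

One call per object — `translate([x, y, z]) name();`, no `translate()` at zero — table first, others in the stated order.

table();
translate([0, -1396, 0]) bed_frame();
translate([0, 0, 693]) ladder();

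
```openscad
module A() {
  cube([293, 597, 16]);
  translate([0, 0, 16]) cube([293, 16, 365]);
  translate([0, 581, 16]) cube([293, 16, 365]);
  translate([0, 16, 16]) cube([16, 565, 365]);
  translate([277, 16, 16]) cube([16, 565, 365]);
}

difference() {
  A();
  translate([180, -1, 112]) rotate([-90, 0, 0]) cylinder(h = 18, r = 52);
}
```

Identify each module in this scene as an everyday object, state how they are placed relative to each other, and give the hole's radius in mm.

The subtracted cylinder has r = 52 mm.

A is an open box. The open box has a circular hole through its front wall. The hole's radius is 52 mm.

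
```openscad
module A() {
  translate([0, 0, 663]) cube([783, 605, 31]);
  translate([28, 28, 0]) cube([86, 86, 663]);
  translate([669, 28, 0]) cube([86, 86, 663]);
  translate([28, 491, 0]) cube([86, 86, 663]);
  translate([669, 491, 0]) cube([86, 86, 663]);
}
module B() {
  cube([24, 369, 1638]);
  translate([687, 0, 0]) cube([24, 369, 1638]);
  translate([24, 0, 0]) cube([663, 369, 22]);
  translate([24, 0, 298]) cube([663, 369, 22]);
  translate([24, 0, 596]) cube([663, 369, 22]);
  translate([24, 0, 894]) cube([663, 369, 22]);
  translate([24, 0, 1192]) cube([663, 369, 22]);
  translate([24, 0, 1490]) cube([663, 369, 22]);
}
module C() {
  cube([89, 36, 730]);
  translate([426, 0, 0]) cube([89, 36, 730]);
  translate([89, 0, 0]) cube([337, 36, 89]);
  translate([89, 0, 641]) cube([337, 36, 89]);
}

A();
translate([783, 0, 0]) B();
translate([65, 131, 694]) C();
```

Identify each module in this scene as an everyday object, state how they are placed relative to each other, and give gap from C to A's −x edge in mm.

The picture frame's min-x is at 65; the table's min-x is 0; gap = 65 mm.

A is a table. B is a bookshelf. C is a picture frame. The bookshelf is against the table's +x side, with their −y faces flush. The picture frame is on top of the table. The gap from the picture frame to the table's −x edge is 65 mm.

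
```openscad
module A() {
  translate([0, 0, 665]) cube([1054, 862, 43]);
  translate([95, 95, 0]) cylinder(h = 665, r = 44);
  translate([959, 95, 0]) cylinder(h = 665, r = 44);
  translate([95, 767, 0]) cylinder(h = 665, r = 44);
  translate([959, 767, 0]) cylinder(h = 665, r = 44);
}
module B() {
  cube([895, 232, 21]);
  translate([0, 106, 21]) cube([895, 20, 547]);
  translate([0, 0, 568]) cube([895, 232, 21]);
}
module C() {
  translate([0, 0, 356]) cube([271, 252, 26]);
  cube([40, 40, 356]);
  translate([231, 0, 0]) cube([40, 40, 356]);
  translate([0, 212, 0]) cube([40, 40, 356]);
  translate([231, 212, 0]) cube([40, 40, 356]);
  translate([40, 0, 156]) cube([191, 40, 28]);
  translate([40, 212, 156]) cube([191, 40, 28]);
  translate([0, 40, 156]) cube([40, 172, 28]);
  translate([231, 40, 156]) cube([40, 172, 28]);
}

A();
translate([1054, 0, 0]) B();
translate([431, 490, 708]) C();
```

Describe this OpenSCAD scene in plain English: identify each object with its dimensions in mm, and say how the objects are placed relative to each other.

A is a table with a 1054×862 mm rectangular top, 43 mm thick, top surface at z = 708 mm, supported by four round legs of 88 mm diameter, each leg's bounding box inset 51 mm from the nearest pair of top edges, running from the floor.

B is an I-beam lying along x, 895 mm long. Overall section height 589 mm. Two flanges 232 mm wide (y) and 21 mm thick, one on the floor and one at the top; a web 20 mm thick runs between them, centred on the flange width.

C is a four-legged stool. The seat is 271×252 mm, 26 mm thick, top at z = 382 mm. It stands on four square legs, each 40×40 mm in cross-section, from z = 0 to the seat underside, each flush with a corner of the seat. Four stretchers, 40 mm wide and 28 mm tall, connect adjacent legs with their undersides at z = 156 mm, each running between the inner faces of the legs it joins and aligned with the legs' outer faces on the other axis.

The I-beam is against the table's +x side, with their −y faces flush. The stool is on top of the table.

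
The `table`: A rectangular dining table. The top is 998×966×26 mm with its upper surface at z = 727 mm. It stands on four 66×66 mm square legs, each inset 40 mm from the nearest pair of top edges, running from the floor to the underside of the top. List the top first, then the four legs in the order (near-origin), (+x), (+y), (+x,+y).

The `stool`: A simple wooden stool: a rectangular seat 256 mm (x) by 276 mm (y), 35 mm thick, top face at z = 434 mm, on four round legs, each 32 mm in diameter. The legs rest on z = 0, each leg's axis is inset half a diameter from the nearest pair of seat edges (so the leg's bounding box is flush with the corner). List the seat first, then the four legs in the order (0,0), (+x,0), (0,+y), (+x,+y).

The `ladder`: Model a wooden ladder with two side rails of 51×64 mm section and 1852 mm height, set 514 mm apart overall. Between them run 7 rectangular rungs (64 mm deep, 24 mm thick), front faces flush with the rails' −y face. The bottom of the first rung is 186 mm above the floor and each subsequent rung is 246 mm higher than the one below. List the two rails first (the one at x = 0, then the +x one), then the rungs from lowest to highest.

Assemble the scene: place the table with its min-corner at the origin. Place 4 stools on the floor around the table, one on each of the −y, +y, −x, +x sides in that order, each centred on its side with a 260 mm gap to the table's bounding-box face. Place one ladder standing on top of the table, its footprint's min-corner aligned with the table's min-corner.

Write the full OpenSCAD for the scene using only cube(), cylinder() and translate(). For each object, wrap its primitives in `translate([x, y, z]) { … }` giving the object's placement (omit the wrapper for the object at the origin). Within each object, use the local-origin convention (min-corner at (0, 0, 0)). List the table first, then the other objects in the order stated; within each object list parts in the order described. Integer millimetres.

translate([0, 0, 701]) cube([998, 966, 26]);
translate([40, 40, 0]) cube([66, 66, 701]);
translate([892, 40, 0]) cube([66, 66, 701]);
translate([40, 860, 0]) cube([66, 66, 701]);
translate([892, 860, 0]) cube([66, 66, 701]);
translate([371, -536, 0]) {
  translate([0, 0, 399]) cube([256, 276, 35]);
  translate([16, 16, 0]) cylinder(h = 399, r = 16);
  translate([240, 16, 0]) cylinder(h = 399, r = 16);
  translate([16, 260, 0]) cylinder(h = 399, r = 16);
  translate([240, 260, 0]) cylinder(h = 399, r = 16);
}
translate([371, 1226, 0]) {
  translate([0, 0, 399]) cube([256, 276, 35]);
  translate([16, 16, 0]) cylinder(h = 399, r = 16);
  translate([240, 16, 0]) cylinder(h = 399, r = 16);
  translate([16, 260, 0]) cylinder(h = 399, r = 16);
  translate([240, 260, 0]) cylinder(h = 399, r = 16);
}
translate([-516, 345, 0]) {
  translate([0, 0, 399]) cube([256, 276, 35]);
  translate([16, 16, 0]) cylinder(h = 399, r = 16);
  translate([240, 16, 0]) cylinder(h = 399, r = 16);
  translate([16, 260, 0]) cylinder(h = 399, r = 16);
  translate([240, 260, 0]) cylinder(h = 399, r = 16);
}
translate([1258, 345, 0]) {
  translate([0, 0, 399]) cube([256, 276, 35]);
  translate([16, 16, 0]) cylinder(h = 399, r = 16);
  translate([240, 16, 0]) cylinder(h = 399, r = 16);
  translate([16, 260, 0]) cylinder(h = 399, r = 16);
  translate([240, 260, 0]) cylinder(h = 399, r = 16);
}
translate([0, 0, 727]) {
  cube([51, 64, 1852]);
  translate([463, 0, 0]) cube([51, 64, 1852]);
  translate([51, 0, 186]) cube([412, 64, 24]);
  translate([51, 0, 432]) cube([412, 64, 24]);
  translate([51, 0, 678]) cube([412, 64, 24]);
  translate([51, 0, 924]) cube([412, 64, 24]);
  translate([51, 0, 1170]) cube([412, 64, 24]);
  translate([51, 0, 1416]) cube([412, 64, 24]);
  translate([51, 0, 1662]) cube([412, 64, 24]);
}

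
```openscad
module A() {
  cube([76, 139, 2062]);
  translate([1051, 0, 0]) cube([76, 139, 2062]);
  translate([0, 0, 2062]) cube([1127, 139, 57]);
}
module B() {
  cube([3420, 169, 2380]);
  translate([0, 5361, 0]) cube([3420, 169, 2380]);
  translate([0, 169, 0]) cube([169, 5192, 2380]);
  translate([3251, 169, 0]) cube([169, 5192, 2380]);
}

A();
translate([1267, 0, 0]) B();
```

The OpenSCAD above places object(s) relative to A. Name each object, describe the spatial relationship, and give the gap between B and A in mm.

A is a door frame. B is a house frame. The house frame is on the floor beside the door frame on its +x side. The gap between the house frame and the door frame is 140 mm.

The house frame's nearest face is 140 mm from the door frame's +x face.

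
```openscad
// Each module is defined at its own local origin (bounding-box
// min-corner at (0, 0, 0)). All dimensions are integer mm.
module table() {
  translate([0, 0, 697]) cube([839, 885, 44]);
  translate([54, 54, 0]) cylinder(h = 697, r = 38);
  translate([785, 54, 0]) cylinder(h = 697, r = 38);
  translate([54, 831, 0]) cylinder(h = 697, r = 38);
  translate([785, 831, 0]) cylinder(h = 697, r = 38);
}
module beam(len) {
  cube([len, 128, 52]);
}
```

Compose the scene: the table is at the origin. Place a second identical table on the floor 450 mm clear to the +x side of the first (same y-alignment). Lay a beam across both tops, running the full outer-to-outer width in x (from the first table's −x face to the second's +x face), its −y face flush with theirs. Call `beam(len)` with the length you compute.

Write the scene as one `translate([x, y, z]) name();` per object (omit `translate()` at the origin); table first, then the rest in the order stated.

table();
translate([1289, 0, 0]) table();
translate([0, 0, 741]) beam(2128);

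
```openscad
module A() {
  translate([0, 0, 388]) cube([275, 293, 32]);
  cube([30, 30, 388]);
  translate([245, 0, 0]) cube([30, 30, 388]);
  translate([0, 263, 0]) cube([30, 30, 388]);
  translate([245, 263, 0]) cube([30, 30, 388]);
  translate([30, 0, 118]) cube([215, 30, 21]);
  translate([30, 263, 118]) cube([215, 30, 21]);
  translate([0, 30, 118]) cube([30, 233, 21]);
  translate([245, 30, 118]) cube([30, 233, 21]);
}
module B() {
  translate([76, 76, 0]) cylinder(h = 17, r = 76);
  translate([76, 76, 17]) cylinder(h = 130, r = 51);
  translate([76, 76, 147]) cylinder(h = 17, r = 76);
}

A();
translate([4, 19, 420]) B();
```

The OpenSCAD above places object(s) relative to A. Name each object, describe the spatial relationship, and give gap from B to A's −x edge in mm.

A is a stool. B is a spool. The spool is on top of the stool. The gap from the spool to the stool's −x edge is 4 mm.

The spool's min-x is at 4; the stool's min-x is 0; gap = 4 mm.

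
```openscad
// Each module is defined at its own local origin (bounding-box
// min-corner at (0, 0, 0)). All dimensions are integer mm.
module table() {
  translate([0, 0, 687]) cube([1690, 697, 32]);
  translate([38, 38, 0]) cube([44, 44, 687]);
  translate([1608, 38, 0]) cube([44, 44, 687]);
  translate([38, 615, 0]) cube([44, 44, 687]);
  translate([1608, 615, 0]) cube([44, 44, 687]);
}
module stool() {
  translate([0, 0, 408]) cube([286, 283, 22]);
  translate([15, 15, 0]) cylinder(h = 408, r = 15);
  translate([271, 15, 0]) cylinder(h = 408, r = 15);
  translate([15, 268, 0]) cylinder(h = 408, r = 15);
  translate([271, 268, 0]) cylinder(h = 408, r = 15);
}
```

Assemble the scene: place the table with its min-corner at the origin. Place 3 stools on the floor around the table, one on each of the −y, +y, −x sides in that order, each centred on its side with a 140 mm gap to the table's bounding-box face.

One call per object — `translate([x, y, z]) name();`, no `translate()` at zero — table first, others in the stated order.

table();
translate([702, -423, 0]) stool();
translate([702, 837, 0]) stool();
translate([-426, 207, 0]) stool();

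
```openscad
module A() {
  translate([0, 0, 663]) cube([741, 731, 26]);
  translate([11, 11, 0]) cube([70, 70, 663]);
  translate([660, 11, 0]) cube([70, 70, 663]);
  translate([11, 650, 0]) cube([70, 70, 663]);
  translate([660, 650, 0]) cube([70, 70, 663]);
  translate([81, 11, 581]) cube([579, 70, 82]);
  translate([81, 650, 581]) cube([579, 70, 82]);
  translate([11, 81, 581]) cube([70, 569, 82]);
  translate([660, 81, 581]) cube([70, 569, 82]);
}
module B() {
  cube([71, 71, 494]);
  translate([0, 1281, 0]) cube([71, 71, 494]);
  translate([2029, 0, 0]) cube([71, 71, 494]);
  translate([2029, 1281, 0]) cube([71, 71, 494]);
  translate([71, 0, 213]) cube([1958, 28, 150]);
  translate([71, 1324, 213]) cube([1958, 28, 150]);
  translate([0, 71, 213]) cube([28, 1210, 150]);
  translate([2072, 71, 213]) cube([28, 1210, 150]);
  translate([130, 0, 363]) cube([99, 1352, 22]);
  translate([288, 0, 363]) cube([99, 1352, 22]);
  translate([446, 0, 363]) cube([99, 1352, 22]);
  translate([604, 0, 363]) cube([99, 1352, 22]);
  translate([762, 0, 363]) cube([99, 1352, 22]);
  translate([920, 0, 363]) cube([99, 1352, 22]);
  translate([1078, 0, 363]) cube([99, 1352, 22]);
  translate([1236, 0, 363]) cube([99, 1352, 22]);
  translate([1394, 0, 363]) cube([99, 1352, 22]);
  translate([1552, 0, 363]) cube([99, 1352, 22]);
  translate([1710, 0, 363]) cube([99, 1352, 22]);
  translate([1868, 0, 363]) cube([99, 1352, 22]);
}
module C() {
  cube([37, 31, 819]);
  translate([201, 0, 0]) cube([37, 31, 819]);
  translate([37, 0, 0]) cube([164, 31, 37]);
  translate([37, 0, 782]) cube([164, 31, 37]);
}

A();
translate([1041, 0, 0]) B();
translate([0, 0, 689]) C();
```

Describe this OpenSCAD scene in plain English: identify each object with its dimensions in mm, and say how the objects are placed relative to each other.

A is a rectangular dining table. The top is 741×731×26 mm with its upper surface at z = 689 mm. It stands on four 70×70 mm square legs, each inset 11 mm from the nearest pair of top edges, running from the floor to the underside of the top. Four apron rails, 70 mm thick and 82 mm tall, run between adjacent legs with their top edges flush with the underside of the top and their outer faces flush with the legs' outer faces.

B is a bed frame 2100 mm long (x) by 1352 mm wide (y). Four 71×71 mm corner posts, 494 mm tall, at the corners of the footprint. Four rails of 28 mm thickness and 150 mm height run between adjacent posts with their undersides at z = 213 mm, their outer faces flush with the outside of the frame (the two x-running rails run between the posts' inner faces; the two y-running rails run between the posts' inner faces). 12 slats, each 99 mm wide (x) and 22 mm thick, lie across the top of the two x-running rails, running the full 1352 mm width of the frame in y; the slats are evenly spaced along x between the inner faces of the end posts with equal gaps (rounded down to the nearest mm) at the −x end and between each pair — any rounding remainder accumulates at the +x end.

C is a rectangular picture frame lying in the x–z plane (depth along y). The opening is 164 mm wide (x) by 745 mm tall (z), surrounded by a border 37 mm wide on all four sides. The frame is 31 mm deep and is made of two full-height vertical stiles with two horizontal rails fitted between them.

The bed frame is on the floor beside the table on its +x side. The picture frame is on top of the table.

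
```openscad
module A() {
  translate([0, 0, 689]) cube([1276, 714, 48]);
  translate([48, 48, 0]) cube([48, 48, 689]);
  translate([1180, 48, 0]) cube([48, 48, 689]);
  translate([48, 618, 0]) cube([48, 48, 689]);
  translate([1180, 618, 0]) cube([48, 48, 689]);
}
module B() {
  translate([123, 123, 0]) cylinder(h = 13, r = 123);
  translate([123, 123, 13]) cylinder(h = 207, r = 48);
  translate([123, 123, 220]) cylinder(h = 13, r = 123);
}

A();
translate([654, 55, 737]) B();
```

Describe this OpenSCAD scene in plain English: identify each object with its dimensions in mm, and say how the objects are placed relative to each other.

A is a table with a 1276×714 mm rectangular top, 48 mm thick, top surface at z = 737 mm, supported by four 48×48 mm square legs, each inset 48 mm from the nearest pair of top edges, running from the floor.

B is a spool: two coaxial disc flanges of radius 123 mm and thickness 13 mm, joined by a core cylinder of radius 48 mm and height 207 mm. The lower flange rests on z = 0 and the three cylinders share a vertical axis.

The spool is on top of the table.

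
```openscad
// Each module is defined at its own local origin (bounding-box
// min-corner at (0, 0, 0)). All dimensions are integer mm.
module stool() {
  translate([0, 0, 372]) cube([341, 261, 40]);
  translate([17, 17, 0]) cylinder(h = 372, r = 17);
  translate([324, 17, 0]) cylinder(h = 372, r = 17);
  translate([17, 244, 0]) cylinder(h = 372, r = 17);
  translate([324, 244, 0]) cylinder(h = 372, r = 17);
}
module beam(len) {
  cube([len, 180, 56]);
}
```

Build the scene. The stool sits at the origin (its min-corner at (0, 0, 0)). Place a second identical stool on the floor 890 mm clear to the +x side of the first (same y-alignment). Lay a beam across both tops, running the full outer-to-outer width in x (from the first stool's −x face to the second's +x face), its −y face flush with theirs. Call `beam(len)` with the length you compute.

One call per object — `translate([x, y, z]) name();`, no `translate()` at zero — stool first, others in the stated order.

stool();
translate([1231, 0, 0]) stool();
translate([0, 0, 412]) beam(1572);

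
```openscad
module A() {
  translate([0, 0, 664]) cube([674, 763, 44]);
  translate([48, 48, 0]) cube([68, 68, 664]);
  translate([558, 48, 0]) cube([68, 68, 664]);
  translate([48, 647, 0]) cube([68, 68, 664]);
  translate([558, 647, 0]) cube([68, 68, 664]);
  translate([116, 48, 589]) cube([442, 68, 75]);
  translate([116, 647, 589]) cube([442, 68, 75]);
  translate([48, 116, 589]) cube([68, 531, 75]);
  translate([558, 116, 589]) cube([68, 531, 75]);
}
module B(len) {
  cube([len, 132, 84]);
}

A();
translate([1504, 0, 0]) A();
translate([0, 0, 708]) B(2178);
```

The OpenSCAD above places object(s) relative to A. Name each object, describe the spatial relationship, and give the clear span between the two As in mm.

A is a table. B is a beam. A beam spans the tops of two tables. The clear span between the two tables is 830 mm.

Second table starts at x = 1504; first ends at x = 674; clear span = 1504 − 674 = 830 mm.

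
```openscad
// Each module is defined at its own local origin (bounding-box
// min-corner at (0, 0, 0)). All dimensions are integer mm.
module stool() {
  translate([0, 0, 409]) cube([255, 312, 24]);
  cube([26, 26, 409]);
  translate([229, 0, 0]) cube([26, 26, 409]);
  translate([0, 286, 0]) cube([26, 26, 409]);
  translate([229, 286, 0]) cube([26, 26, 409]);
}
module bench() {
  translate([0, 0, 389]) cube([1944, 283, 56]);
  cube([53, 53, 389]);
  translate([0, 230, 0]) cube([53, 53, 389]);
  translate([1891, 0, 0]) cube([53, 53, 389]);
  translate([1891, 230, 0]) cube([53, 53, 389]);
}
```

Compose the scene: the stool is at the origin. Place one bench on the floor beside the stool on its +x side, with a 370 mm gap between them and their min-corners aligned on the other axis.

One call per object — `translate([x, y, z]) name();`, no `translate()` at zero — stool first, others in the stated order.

stool();
translate([625, 0, 0]) bench();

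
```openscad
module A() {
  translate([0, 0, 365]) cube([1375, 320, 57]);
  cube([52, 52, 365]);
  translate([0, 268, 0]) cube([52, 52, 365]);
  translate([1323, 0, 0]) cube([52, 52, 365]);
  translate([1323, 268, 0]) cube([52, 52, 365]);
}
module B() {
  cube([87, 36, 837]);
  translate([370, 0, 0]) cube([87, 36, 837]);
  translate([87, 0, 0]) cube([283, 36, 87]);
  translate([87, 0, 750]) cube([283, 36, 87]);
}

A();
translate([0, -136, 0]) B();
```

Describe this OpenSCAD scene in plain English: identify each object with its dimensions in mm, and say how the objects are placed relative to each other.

A is a long wooden bench with a 1375 mm (x) × 320 mm (y) seat, 57 mm thick, its top surface 422 mm above the floor. Four 52 mm square legs at the seat corners, flush with the edges, run from z = 0 to the seat underside.

B is a rectangular picture frame lying in the x–z plane (depth along y). The opening is 283 mm wide (x) by 663 mm tall (z), surrounded by a border 87 mm wide on all four sides. The frame is 36 mm deep and is made of two full-height vertical stiles with two horizontal rails fitted between them.

The picture frame is on the floor beside the bench on its −y side.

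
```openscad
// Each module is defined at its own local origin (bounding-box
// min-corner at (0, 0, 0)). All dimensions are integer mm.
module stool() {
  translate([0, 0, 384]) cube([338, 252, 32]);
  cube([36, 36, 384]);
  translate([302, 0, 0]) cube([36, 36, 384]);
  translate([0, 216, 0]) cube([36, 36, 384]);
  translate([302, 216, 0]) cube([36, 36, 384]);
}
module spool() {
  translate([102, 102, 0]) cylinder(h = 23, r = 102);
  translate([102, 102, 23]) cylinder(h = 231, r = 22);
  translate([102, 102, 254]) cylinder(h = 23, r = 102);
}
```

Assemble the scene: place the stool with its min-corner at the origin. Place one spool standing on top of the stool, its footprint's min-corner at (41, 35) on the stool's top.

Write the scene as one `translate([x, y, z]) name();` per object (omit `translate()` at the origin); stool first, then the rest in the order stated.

stool();
translate([41, 35, 416]) spool();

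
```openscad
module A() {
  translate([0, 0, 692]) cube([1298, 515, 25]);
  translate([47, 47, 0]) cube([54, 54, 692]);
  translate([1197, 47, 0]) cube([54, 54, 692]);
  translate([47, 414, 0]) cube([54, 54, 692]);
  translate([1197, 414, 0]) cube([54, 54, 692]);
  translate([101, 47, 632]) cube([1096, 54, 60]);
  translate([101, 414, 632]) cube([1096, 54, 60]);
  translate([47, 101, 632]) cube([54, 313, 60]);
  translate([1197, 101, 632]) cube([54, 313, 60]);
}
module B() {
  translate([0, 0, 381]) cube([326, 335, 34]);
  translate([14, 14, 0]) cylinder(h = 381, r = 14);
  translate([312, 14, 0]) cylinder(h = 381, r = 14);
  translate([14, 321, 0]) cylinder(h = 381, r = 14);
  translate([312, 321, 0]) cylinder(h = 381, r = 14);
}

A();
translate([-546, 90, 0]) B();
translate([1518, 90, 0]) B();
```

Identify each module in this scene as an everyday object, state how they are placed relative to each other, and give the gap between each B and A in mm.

A is a table. B is a stool. Two stools sit around the table at the −x, +x sides. The gap between each stool and the table is 220 mm.

Each stool's nearest face is 220 mm from the table's bounding box.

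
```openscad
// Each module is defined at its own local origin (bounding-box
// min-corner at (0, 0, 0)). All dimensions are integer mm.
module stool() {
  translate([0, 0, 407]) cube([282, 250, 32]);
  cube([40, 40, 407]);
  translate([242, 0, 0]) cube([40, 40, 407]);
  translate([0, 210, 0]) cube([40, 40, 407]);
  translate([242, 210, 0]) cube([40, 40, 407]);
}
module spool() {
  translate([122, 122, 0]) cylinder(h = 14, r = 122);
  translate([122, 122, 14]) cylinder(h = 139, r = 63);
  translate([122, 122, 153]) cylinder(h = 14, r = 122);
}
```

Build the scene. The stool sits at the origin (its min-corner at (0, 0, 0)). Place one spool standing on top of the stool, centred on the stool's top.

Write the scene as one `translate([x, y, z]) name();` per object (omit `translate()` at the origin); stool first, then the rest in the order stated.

stool();
translate([19, 3, 439]) spool();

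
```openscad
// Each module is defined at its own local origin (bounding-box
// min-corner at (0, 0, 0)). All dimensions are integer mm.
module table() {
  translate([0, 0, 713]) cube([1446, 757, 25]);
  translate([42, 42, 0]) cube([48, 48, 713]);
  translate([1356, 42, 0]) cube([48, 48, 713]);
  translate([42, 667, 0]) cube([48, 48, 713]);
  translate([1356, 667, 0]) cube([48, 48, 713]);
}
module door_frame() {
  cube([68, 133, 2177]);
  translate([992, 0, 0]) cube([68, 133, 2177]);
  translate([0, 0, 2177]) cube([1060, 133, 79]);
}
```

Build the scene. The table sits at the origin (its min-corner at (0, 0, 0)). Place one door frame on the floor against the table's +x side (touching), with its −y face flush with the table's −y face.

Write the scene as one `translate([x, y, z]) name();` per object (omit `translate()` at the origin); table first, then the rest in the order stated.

table();
translate([1446, 0, 0]) door_frame();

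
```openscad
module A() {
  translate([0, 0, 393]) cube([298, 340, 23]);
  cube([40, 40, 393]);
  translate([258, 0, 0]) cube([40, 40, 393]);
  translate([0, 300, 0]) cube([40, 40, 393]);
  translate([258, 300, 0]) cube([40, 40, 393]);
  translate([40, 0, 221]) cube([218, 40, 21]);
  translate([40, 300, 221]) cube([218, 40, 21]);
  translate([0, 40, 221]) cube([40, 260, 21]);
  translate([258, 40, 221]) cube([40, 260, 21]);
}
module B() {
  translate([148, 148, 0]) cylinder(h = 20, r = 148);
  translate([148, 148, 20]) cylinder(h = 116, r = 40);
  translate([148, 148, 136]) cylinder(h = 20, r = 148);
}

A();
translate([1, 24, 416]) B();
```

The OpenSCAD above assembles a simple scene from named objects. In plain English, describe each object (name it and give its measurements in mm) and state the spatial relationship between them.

A is a four-legged stool. The seat is 298×340 mm, 23 mm thick, top at z = 416 mm. It stands on four square legs, each 40×40 mm in cross-section, from z = 0 to the seat underside, each flush with a corner of the seat. Four stretchers, 40 mm wide and 21 mm tall, connect adjacent legs with their undersides at z = 221 mm, each running between the inner faces of the legs it joins and aligned with the legs' outer faces on the other axis.

B is a spool: two coaxial disc flanges of radius 148 mm and thickness 20 mm, joined by a core cylinder of radius 40 mm and height 116 mm. The lower flange rests on z = 0 and the three cylinders share a vertical axis.

The spool is on top of the stool.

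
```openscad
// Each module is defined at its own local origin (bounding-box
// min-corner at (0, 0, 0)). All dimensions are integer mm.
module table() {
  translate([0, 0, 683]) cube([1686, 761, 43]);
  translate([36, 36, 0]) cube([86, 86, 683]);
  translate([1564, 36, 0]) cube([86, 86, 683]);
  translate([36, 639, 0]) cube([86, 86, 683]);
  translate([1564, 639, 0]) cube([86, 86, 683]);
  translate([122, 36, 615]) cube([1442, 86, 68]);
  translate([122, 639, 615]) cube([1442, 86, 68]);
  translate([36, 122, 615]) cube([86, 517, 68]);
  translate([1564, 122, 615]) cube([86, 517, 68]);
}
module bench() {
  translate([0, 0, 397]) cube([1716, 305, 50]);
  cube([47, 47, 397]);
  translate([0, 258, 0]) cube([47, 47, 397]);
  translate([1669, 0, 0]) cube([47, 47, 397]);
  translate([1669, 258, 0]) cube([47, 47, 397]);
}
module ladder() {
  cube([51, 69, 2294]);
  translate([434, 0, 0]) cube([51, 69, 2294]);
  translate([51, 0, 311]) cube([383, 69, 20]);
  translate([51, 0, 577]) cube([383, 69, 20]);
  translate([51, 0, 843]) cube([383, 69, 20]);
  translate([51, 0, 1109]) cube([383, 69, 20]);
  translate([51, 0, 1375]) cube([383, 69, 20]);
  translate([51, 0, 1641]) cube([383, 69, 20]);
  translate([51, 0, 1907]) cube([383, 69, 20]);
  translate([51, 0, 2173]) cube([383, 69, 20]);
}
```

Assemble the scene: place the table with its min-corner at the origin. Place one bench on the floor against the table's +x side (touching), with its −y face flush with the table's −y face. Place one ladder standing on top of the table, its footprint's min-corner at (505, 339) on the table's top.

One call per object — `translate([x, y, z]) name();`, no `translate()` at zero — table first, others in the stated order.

table();
translate([1686, 0, 0]) bench();
translate([505, 339, 726]) ladder();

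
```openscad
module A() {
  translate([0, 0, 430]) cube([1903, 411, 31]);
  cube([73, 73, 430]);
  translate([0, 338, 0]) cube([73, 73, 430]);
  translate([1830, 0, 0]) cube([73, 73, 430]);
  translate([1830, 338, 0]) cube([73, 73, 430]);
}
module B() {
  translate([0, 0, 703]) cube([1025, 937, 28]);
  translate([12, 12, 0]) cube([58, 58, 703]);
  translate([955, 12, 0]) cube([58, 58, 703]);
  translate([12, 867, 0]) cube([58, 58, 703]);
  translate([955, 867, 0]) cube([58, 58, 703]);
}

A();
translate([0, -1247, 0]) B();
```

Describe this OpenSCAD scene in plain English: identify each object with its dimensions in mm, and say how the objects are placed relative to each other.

A is a long wooden bench with a 1903 mm (x) × 411 mm (y) seat, 31 mm thick, its top surface 461 mm above the floor. Four 73 mm square legs at the seat corners, flush with the edges, run from z = 0 to the seat underside.

B is a rectangular dining table. The top is 1025×937×28 mm with its upper surface at z = 731 mm. It stands on four 58×58 mm square legs, each inset 12 mm from the nearest pair of top edges, running from the floor to the underside of the top.

The table is on the floor beside the bench on its −y side.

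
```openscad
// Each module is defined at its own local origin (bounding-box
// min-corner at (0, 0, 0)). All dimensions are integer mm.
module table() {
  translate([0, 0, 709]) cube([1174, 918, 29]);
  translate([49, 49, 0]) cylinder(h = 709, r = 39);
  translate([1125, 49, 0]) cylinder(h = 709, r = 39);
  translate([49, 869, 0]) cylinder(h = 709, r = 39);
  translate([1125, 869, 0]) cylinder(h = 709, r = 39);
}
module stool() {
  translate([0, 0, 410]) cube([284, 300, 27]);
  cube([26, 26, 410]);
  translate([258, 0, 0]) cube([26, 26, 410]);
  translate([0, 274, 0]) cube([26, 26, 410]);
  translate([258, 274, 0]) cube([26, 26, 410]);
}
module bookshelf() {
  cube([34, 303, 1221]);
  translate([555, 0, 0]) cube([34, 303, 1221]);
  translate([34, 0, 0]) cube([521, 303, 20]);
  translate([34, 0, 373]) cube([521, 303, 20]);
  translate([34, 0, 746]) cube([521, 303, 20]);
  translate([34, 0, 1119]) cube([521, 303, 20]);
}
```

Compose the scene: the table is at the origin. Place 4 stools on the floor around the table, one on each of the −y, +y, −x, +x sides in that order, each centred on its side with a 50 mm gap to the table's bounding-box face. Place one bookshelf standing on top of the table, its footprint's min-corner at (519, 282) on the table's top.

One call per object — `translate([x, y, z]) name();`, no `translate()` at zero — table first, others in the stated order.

table();
translate([445, -350, 0]) stool();
translate([445, 968, 0]) stool();
translate([-334, 309, 0]) stool();
translate([1224, 309, 0]) stool();
translate([519, 282, 738]) bookshelf();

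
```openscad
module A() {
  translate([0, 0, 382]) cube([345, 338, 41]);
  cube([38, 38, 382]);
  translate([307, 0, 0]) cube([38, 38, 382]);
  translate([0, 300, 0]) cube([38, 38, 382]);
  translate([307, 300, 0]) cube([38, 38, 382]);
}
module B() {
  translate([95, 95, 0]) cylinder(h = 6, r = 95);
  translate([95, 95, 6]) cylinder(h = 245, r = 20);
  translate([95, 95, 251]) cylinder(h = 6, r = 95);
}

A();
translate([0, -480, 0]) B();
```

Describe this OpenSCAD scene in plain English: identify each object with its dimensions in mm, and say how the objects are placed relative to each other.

A is a four-legged stool. The seat is 345×338 mm, 41 mm thick, top at z = 423 mm. It stands on four square legs, each 38×38 mm in cross-section, from z = 0 to the seat underside, each flush with a corner of the seat.

B is a spool: two coaxial disc flanges of radius 95 mm and thickness 6 mm, joined by a core cylinder of radius 20 mm and height 245 mm. The lower flange rests on z = 0 and the three cylinders share a vertical axis.

The spool is on the floor beside the stool on its −y side.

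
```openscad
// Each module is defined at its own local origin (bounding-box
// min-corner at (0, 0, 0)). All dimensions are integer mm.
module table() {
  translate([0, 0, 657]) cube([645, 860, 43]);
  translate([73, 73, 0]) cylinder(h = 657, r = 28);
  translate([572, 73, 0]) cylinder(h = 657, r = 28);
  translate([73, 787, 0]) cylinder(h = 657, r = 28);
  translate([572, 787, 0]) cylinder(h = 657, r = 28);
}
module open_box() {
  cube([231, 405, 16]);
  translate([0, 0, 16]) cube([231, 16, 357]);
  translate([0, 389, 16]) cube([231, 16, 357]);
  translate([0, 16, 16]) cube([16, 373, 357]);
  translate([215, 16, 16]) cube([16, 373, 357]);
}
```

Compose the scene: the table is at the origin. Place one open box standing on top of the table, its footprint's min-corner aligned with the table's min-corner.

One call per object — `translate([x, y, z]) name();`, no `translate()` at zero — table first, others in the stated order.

table();
translate([0, 0, 700]) open_box();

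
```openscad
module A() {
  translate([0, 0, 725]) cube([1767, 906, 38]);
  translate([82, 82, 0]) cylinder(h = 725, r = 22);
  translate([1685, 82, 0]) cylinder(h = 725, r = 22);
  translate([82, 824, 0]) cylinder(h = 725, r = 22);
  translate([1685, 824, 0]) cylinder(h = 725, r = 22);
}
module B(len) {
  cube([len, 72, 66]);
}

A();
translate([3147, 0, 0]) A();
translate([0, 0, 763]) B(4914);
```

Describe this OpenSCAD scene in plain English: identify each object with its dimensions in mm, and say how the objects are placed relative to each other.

A is a table with a 1767×906 mm rectangular top, 38 mm thick, top surface at z = 763 mm, supported by four round legs of 44 mm diameter, each leg's bounding box inset 60 mm from the nearest pair of top edges, running from the floor.

B is a rectangular beam 4914 mm long (x), 72 mm deep (y), 66 mm thick (z).

The beam spans the tops of two tables placed 1380 mm apart, resting at z = 763 mm.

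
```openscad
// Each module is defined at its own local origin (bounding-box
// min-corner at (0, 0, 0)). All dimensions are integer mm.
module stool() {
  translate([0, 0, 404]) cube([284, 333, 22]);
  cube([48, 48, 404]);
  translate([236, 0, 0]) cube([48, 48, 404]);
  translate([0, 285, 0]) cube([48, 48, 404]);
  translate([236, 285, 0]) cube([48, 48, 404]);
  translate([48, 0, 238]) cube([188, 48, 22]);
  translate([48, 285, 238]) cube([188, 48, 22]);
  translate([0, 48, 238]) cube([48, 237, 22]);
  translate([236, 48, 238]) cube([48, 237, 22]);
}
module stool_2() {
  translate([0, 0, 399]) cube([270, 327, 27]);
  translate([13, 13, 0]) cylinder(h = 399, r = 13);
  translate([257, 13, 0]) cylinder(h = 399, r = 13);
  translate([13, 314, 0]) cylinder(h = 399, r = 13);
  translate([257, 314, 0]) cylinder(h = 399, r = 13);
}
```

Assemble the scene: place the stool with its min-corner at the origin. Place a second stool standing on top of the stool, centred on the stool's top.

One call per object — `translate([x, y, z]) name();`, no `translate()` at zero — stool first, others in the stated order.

stool();
translate([7, 3, 426]) stool_2();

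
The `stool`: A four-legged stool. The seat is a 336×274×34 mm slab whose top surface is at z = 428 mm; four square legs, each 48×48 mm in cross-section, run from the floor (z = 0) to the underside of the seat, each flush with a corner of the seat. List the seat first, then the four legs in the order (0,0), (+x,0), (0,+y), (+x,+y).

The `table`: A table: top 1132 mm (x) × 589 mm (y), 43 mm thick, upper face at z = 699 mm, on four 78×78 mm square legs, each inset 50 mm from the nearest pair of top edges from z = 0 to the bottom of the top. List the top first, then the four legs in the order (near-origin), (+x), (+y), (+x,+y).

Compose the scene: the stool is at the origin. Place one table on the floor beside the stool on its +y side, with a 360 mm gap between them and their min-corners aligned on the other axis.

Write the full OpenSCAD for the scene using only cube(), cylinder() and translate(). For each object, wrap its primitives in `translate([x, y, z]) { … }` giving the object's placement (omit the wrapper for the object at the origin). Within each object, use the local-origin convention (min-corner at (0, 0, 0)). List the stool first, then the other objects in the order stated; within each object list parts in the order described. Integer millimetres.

translate([0, 0, 394]) cube([336, 274, 34]);
cube([48, 48, 394]);
translate([288, 0, 0]) cube([48, 48, 394]);
translate([0, 226, 0]) cube([48, 48, 394]);
translate([288, 226, 0]) cube([48, 48, 394]);
translate([0, 634, 0]) {
  translate([0, 0, 656]) cube([1132, 589, 43]);
  translate([50, 50, 0]) cube([78, 78, 656]);
  translate([1004, 50, 0]) cube([78, 78, 656]);
  translate([50, 461, 0]) cube([78, 78, 656]);
  translate([1004, 461, 0]) cube([78, 78, 656]);
}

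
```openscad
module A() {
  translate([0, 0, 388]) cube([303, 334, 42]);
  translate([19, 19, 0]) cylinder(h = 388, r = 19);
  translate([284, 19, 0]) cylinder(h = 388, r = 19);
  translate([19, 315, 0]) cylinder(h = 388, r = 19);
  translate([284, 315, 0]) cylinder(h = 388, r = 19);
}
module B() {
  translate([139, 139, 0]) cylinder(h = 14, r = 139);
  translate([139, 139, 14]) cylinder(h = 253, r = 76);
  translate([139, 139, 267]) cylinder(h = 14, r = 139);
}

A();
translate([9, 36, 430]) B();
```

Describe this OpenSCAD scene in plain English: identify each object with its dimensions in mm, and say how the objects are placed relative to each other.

A is a simple wooden stool: a rectangular seat 303 mm (x) by 334 mm (y), 42 mm thick, top face at z = 430 mm, on four round legs, each 38 mm in diameter. The legs rest on z = 0, each leg's axis is inset half a diameter from the nearest pair of seat edges (so the leg's bounding box is flush with the corner).

B is a spool: two coaxial disc flanges of radius 139 mm and thickness 14 mm, joined by a core cylinder of radius 76 mm and height 253 mm. The lower flange rests on z = 0 and the three cylinders share a vertical axis.

The spool is on top of the stool.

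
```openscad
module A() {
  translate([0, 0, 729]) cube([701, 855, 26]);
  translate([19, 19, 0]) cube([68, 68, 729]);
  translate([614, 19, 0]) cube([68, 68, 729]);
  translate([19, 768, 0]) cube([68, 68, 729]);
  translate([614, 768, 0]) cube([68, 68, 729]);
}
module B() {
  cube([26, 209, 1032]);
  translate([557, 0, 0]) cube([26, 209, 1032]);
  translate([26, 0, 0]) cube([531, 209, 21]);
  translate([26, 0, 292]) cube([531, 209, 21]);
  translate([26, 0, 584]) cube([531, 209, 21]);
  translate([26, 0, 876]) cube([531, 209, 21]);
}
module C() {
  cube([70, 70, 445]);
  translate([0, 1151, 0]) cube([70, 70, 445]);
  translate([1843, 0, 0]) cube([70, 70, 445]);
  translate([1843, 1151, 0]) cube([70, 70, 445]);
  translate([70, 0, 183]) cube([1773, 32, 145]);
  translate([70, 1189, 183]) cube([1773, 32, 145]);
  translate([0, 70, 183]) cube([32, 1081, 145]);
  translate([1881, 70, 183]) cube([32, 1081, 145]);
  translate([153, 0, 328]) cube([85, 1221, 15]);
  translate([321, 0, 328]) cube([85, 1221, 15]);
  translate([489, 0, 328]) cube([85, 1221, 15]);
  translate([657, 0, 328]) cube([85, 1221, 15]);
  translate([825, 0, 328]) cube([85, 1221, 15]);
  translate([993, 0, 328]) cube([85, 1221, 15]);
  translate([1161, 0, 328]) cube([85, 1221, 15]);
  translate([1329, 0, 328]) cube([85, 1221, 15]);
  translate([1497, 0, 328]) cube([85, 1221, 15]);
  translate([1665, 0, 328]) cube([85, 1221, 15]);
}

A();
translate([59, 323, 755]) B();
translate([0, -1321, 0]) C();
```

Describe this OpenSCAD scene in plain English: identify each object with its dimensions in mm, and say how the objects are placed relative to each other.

A is a table with a 701×855 mm rectangular top, 26 mm thick, top surface at z = 755 mm, supported by four 68×68 mm square legs, each inset 19 mm from the nearest pair of top edges, running from the floor.

B is a bookshelf 583 mm wide overall, 209 mm deep and 1032 mm tall. The two sides are 26 mm thick vertical panels. 4 horizontal shelves of 21 mm thickness span between the inner faces of the sides; the lowest shelf sits on the floor and shelves are stacked with a clear vertical gap of 271 mm between each pair.

C is a bed frame 1913 mm long (x) by 1221 mm wide (y). Four 70×70 mm corner posts, 445 mm tall, at the corners of the footprint. Four rails of 32 mm thickness and 145 mm height run between adjacent posts with their undersides at z = 183 mm, their outer faces flush with the outside of the frame (the two x-running rails run between the posts' inner faces; the two y-running rails run between the posts' inner faces). 10 slats, each 85 mm wide (x) and 15 mm thick, lie across the top of the two x-running rails, running the full 1221 mm width of the frame in y; the slats are evenly spaced along x between the inner faces of the end posts with equal gaps (rounded down to the nearest mm) at the −x end and between each pair — any rounding remainder accumulates at the +x end.

The bookshelf is on top of the table, centred. The bed frame is on the floor beside the table on its −y side.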